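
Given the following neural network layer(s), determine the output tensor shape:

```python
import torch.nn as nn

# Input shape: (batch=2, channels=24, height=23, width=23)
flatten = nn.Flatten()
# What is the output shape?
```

Input: (2, 24, 23, 23) -> Output: (2, 12696)

Answer: (2, 12696)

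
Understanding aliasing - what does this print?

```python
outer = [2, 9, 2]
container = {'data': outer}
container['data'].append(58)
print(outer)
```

Key concept: dict holds reference to list.
Step by step:
`outer = [2, 9, 2]` → outer = [2, 9, 2]
`container = {'data': outer}` → container = {'data': [2, 9, 2]}
`container['data'].append(58)` → outer = [2, 9, 2, 58]; container = {'data': [2, 9, 2, 58]}
`print(outer)` → prints [2, 9, 2, 58]

Answer: [2, 9, 2, 58]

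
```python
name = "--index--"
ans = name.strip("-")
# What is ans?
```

Trace:
`name = "--index--"` → name = '--index--'
`ans = name.strip("-")` → ans = 'index'
So ans = 'index'

Answer: 'index'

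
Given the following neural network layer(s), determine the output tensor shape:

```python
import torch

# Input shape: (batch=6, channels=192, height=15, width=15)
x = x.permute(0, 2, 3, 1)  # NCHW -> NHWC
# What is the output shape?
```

Input: (6, 192, 15, 15) -> Output: (6, 15, 15, 192)

Answer: (6, 15, 15, 192)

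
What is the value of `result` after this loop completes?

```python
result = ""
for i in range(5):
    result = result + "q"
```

Repeat 'q' 5 times
`result` takes the values: "" → "q" → "qq" → "qqq" → "qqqq" → "qqqqq"

Answer: "qqqqq"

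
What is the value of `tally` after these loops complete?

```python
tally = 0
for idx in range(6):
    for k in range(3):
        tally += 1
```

6 * 3 = 18
`tally` takes the values: 0 → 1 → 2 → 3 → 4 → 5 → 6 → 7 → 8 → 9 → 10 → 11 → 12 → 13 → 14 → 15 → 16 → 17 → 18

Answer: 18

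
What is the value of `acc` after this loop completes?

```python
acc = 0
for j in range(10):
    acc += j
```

Sum of 0 to 9 = 45
`acc` takes the values: 0 → 1 → 3 → 6 → 10 → 15 → 21 → 28 → 36 → 45

Answer: 45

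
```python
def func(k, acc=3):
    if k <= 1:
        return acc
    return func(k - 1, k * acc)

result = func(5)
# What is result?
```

Accumulator trace (n, acc): (5, 3) -> (4, 15) -> (3, 60) -> (2, 180) -> (1, 360) -> return 360

Answer: 360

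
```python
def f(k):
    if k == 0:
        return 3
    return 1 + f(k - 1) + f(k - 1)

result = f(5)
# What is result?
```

f(k) = 1 + 2·f(k-1), f(0)=3. Closed form: (3+1)·2^5 - 1 = 127.

Answer: 127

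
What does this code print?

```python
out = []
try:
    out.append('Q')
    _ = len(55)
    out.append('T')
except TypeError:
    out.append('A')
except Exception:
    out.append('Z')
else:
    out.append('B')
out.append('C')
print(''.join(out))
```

Execution trace: 'Q' (try body) → 'A' (except TypeError) → 'C' (after the try/except). Output: QAC

Answer: QAC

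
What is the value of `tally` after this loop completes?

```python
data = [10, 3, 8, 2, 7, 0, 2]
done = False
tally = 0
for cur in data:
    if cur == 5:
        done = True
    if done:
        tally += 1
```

Count elements after first 5 in [10, 3, 8, 2, 7, 0, 2]
`tally` takes the values: 0

Answer: 0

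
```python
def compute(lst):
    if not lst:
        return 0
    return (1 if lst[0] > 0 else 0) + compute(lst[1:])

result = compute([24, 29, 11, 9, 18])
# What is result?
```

Count of positive elements in [24, 29, 11, 9, 18] = 5

Answer: 5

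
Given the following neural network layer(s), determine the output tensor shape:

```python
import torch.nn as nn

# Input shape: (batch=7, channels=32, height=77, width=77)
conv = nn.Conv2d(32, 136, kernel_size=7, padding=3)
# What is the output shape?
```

Input: (7, 32, 77, 77) -> Output: (7, 136, 77, 77)

Answer: (7, 136, 77, 77)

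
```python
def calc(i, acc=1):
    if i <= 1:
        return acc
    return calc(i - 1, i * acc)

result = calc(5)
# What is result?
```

Accumulator trace (n, acc): (5, 1) -> (4, 5) -> (3, 20) -> (2, 60) -> (1, 120) -> return 120

Answer: 120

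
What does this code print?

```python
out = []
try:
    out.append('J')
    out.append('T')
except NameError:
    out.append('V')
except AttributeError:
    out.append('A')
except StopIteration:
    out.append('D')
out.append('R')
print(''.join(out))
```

Execution trace: 'J' (try body) → 'T' (try body, no exception) → 'R' (after the try/except). Output: JTR

Answer: JTR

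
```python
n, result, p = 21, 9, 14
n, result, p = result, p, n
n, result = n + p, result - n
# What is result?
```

Trace:
`n, result, p = 21, 9, 14` → n = 21; result = 9; p = 14
`n, result, p = result, p, n` → n = 9; result = 14; p = 21
`n, result = n + p, result - n` → n = 30; result = 5
So result = 5

Answer: 5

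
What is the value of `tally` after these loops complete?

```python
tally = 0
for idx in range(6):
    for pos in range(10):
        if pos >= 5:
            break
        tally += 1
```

Inner breaks at 5, outer runs 6 times
`tally` takes the values: 0 → 1 → 2 → 3 → 4 → 5 → 6 → 7 → 8 → 9 → 10 → 11 → 12 → 13 → 14 → 15 → 16 → 17 → 18 → 19 → 20 → 21 → 22 → 23 → 24 → 25 → 26 → 27 → 28 → 29 → 30

Answer: 30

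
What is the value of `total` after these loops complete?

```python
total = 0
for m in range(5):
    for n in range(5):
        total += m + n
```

Sum of all m+n for m,n in 5x5
`total` takes the values: 0 → 1 → 3 → 6 → 10 → 11 → 13 → 16 → 20 → 25 → 27 → 30 → 34 → 39 → 45 → 48 → 52 → 57 → 63 → 70 → 74 → 79 → 85 → 92 → 100

Answer: 100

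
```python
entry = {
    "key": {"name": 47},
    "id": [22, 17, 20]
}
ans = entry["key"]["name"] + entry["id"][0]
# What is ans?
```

Trace:
`entry = { ...` → entry = {'key': {'name': 47}, 'id': [22, 17, 20]}
`ans = entry["key"]["name"] + entry["id"][0]` → ans = 69
So ans = 69

Answer: 69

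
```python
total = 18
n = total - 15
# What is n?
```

Trace:
`total = 18` → total = 18
`n = total - 15` → n = 3
So n = 3

Answer: 3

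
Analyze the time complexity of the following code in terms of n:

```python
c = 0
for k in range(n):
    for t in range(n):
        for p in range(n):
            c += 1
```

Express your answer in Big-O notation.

Each loop level contributes: n × n × n. Multiplying the contributions gives O(n^3).

Answer: O(n^3)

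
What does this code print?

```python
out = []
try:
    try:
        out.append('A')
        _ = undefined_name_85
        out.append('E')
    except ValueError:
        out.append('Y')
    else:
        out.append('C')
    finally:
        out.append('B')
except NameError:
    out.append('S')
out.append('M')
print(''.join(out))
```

Execution trace: 'A' (try body) → 'B' (finally) → 'S' (outer except NameError) → 'M' (after the try/except). Output: ABSM

Answer: ABSM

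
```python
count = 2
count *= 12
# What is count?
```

Trace:
`count = 2` → count = 2
`count *= 12` → count = 24
So count = 24

Answer: 24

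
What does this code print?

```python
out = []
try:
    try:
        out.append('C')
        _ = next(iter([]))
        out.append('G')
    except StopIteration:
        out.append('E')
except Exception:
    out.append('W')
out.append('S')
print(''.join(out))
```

Execution trace: 'C' (inner try body) → 'E' (inner except StopIteration) → 'S' (after the try/except). Output: CES

Answer: CES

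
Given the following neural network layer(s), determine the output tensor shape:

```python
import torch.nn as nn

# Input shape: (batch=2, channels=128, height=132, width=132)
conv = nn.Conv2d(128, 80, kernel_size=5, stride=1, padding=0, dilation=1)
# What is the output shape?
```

Input: (2, 128, 132, 132) -> Output: (2, 80, 128, 128)

Answer: (2, 80, 128, 128)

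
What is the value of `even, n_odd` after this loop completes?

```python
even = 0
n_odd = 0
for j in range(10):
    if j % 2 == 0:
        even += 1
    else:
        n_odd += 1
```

Count evens and odds in range(10)
`even, n_odd` takes the values: (0, 0) → (1, 0) → (1, 1) → (2, 1) → (2, 2) → (3, 2) → (3, 3) → (4, 3) → (4, 4) → (5, 4) → (5, 5)

Answer: 5, 5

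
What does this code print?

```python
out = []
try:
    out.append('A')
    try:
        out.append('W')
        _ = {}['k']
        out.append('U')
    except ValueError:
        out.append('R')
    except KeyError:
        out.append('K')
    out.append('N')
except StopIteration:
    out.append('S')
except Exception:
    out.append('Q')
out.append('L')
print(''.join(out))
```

Execution trace: 'A' (try body) → 'W' (inner try body) → 'K' (inner except KeyError) → 'N' (try body, no exception) → 'L' (after the try/except). Output: AWKNL

Answer: AWKNL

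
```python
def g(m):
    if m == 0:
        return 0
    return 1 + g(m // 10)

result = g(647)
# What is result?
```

Count of digits of 647: 3

Answer: 3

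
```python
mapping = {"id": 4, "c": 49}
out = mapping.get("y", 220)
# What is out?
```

Trace:
`mapping = {"id": 4, "c": 49}` → mapping = {'id': 4, 'c': 49}
`out = mapping.get("y", 220)` → out = 220
So out = 220

Answer: 220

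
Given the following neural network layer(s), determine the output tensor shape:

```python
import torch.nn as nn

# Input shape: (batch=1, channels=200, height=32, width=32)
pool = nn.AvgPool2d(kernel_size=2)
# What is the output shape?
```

Input: (1, 200, 32, 32) -> Output: (1, 200, 16, 16)

Answer: (1, 200, 16, 16)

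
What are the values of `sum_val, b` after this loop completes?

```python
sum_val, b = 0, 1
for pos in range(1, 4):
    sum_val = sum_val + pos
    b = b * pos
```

Sum and factorial of 1 to 3
`sum_val, b` takes the values: (0, 1) → (1, 1) → (3, 1) → (3, 2) → (6, 2) → (6, 6)

Answer: 6, 6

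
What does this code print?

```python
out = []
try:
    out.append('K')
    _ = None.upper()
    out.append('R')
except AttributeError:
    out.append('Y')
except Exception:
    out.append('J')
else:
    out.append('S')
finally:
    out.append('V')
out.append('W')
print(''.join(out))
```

Execution trace: 'K' (try body) → 'Y' (except AttributeError) → 'V' (finally) → 'W' (after the try/except). Output: KYVW

Answer: KYVW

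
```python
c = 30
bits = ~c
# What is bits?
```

Trace:
`c = 30` → c = 30
`bits = ~c` → bits = -31
So bits = -31

Answer: -31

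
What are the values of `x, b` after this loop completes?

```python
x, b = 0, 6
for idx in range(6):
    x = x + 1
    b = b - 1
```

x goes 0→6, b goes 6→0
`x, b` takes the values: (0, 6) → (1, 6) → (1, 5) → (2, 5) → (2, 4) → (3, 4) → (3, 3) → (4, 3) → (4, 2) → (5, 2) → (5, 1) → (6, 1) → (6, 0)

Answer: 6, 0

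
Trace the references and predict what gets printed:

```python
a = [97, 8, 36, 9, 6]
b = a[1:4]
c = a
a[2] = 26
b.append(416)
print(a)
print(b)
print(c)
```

Key concept: slice vs alias.
Step by step:
`a = [97, 8, 36, 9, 6]` → a = [97, 8, 36, 9, 6]
`b = a[1:4]` → b = [8, 36, 9]
`c = a` → c = [97, 8, 36, 9, 6] (same object as a)
`a[2] = 26` → a = [97, 8, 26, 9, 6] (same object as c); c = [97, 8, 26, 9, 6] (same object as a)
`b.append(416)` → b = [8, 36, 9, 416]
`print(a)` → prints [97, 8, 26, 9, 6]
`print(b)` → prints [8, 36, 9, 416]
`print(c)` → prints [97, 8, 26, 9, 6]

Answer:
[97, 8, 26, 9, 6]
[8, 36, 9, 416]
[97, 8, 26, 9, 6]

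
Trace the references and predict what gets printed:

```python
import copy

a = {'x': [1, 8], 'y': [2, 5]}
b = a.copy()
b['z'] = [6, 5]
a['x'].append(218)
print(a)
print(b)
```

Key concept: shallow copy of dict with mutable values.
Step by step:
`a = {'x': [1, 8], 'y': [2, 5]}` → a = {'x': [1, 8], 'y': [2, 5]}
`b = a.copy()` → b = {'x': [1, 8], 'y': [2, 5]}
`b['z'] = [6, 5]` → b = {'x': [1, 8], 'y': [2, 5], 'z': [6, 5]}
`a['x'].append(218)` → a = {'x': [1, 8, 218], 'y': [2, 5]}; b = {'x': [1, 8, 218], 'y': [2, 5], 'z': [6, 5]}
`print(a)` → prints {'x': [1, 8, 218], 'y': [2, 5]}
`print(b)` → prints {'x': [1, 8, 218], 'y': [2, 5], 'z': [6, 5]}

Answer:
{'x': [1, 8, 218], 'y': [2, 5]}
{'x': [1, 8, 218], 'y': [2, 5], 'z': [6, 5]}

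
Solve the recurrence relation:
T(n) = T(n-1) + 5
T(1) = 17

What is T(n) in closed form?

Unrolling: T(n) = T(1) + 5·(n-1) = 17 + 5(n-1) = 5n + 12.

Answer: T(n) = 5n + 12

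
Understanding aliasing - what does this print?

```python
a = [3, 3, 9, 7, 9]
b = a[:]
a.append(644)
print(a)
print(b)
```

Key concept: slice [:] creates copy.
Step by step:
`a = [3, 3, 9, 7, 9]` → a = [3, 3, 9, 7, 9]
`b = a[:]` → b = [3, 3, 9, 7, 9]
`a.append(644)` → a = [3, 3, 9, 7, 9, 644]
`print(a)` → prints [3, 3, 9, 7, 9, 644]
`print(b)` → prints [3, 3, 9, 7, 9]

Answer:
[3, 3, 9, 7, 9, 644]
[3, 3, 9, 7, 9]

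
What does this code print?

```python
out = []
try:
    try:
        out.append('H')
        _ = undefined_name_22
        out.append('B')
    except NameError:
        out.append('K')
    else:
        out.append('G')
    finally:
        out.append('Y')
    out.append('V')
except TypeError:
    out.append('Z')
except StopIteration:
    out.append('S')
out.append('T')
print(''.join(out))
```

Execution trace: 'H' (inner try body) → 'K' (inner except NameError) → 'Y' (inner finally) → 'V' (try body, no exception) → 'T' (after the try/except). Output: HKYVT

Answer: HKYVT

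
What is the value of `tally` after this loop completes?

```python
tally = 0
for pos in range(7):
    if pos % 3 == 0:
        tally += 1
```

Count numbers divisible by 3 in range(7)
`tally` takes the values: 0 → 1 → 2 → 3

Answer: 3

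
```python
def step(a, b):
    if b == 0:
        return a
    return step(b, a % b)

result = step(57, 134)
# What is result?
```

step(57, 134) -> step(134, 57) -> step(57, 20) -> step(20, 17) -> step(17, 3) -> step(3, 2) -> step(2, 1) -> step(1, 0) -> 1

Answer: 1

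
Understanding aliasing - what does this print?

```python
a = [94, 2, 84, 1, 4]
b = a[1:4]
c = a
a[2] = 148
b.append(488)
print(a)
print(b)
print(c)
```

Key concept: slice vs alias.
Step by step:
`a = [94, 2, 84, 1, 4]` → a = [94, 2, 84, 1, 4]
`b = a[1:4]` → b = [2, 84, 1]
`c = a` → c = [94, 2, 84, 1, 4] (same object as a)
`a[2] = 148` → a = [94, 2, 148, 1, 4] (same object as c); c = [94, 2, 148, 1, 4] (same object as a)
`b.append(488)` → b = [2, 84, 1, 488]
`print(a)` → prints [94, 2, 148, 1, 4]
`print(b)` → prints [2, 84, 1, 488]
`print(c)` → prints [94, 2, 148, 1, 4]

Answer:
[94, 2, 148, 1, 4]
[2, 84, 1, 488]
[94, 2, 148, 1, 4]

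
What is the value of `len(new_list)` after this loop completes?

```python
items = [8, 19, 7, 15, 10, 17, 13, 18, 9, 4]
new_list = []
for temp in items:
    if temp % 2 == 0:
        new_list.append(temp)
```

Count even numbers in [8, 19, 7, 15, 10, 17, 13, 18, 9, 4]
`new_list` takes the values: [] → [8] → [8, 10] → [8, 10, 18] → [8, 10, 18, 4]
So `len(new_list)` = 4

Answer: 4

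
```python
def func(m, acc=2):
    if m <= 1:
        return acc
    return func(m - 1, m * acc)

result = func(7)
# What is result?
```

Accumulator trace (n, acc): (7, 2) -> (6, 14) -> (5, 84) -> (4, 420) -> (3, 1680) -> (2, 5040) -> (1, 10080) -> return 10080

Answer: 10080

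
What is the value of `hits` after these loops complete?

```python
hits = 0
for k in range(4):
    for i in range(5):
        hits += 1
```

4 * 5 = 20
`hits` takes the values: 0 → 1 → 2 → 3 → 4 → 5 → 6 → 7 → 8 → 9 → 10 → 11 → 12 → 13 → 14 → 15 → 16 → 17 → 18 → 19 → 20

Answer: 20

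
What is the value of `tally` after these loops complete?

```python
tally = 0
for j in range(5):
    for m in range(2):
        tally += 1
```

5 * 2 = 10
`tally` takes the values: 0 → 1 → 2 → 3 → 4 → 5 → 6 → 7 → 8 → 9 → 10

Answer: 10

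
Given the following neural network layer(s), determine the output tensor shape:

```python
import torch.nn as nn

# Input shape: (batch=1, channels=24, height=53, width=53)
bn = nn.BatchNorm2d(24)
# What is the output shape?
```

Input: (1, 24, 53, 53) -> Output: (1, 24, 53, 53)

Answer: (1, 24, 53, 53)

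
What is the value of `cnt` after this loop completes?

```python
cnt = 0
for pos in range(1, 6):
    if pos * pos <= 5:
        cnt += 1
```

Count numbers where pos² ≤ 5
`cnt` takes the values: 0 → 1 → 2

Answer: 2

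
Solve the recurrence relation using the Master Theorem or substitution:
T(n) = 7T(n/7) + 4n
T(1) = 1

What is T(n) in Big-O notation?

By Master Theorem: a=7, b=7, f(n)=4n. Since log_7(7) = 1 and f(n) = Θ(n^1), Case 2 applies. T(n) = O(n log n).

Answer: O(n log n)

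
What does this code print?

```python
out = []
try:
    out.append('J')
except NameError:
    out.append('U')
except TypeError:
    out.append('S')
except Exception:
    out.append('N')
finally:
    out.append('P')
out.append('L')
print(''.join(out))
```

Execution trace: 'J' (try body, no exception) → 'P' (finally) → 'L' (after the try/except). Output: JPL

Answer: JPL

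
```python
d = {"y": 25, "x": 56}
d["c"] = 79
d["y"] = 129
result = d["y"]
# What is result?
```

Trace:
`d = {"y": 25, "x": 56}` → d = {'y': 25, 'x': 56}
`d["c"] = 79` → d = {'y': 25, 'x': 56, 'c': 79}
`d["y"] = 129` → d = {'y': 129, 'x': 56, 'c': 79}
`result = d["y"]` → result = 129
So result = 129

Answer: 129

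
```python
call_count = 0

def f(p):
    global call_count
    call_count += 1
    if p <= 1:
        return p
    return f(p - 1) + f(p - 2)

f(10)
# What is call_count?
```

Calls(p) = 1 + Calls(p-1) + Calls(p-2); Calls(0)=Calls(1)=1. For p=10 this gives 177.

Answer: 177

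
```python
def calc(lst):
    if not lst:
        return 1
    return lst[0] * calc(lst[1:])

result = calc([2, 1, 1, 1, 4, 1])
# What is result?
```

Product over [2, 1, 1, 1, 4, 1] = 2 * 1 * 1 * 1 * 4 * 1 = 8

Answer: 8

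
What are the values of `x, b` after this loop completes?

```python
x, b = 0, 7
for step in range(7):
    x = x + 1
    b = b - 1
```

x goes 0→7, b goes 7→0
`x, b` takes the values: (0, 7) → (1, 7) → (1, 6) → (2, 6) → (2, 5) → (3, 5) → (3, 4) → (4, 4) → (4, 3) → (5, 3) → (5, 2) → (6, 2) → (6, 1) → (7, 1) → (7, 0)

Answer: 7, 0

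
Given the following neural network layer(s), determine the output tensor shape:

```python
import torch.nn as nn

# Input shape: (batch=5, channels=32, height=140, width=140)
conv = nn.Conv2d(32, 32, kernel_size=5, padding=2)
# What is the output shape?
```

Input: (5, 32, 140, 140) -> Output: (5, 32, 140, 140)

Answer: (5, 32, 140, 140)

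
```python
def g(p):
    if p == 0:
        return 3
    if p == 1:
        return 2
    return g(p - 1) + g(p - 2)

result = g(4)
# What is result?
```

Build up from base cases: g(0)=3, g(1)=2, g(2)=5, g(3)=7, g(4)=12

Answer: 12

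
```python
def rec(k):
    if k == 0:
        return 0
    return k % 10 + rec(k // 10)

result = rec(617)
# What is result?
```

Sum of digits of 617: 7 + 1 + 6 = 14

Answer: 14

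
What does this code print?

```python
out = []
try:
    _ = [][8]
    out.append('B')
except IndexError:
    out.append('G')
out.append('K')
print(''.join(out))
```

Execution trace: 'G' (except IndexError) → 'K' (after the try/except). Output: GK

Answer: GK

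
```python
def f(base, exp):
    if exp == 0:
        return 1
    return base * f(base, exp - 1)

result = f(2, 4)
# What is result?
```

f(2, 4) = 2 * 2 * 2 * 2 = 16

Answer: 16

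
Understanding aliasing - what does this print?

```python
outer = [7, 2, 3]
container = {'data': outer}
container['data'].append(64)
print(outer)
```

Key concept: dict holds reference to list.
Step by step:
`outer = [7, 2, 3]` → outer = [7, 2, 3]
`container = {'data': outer}` → container = {'data': [7, 2, 3]}
`container['data'].append(64)` → outer = [7, 2, 3, 64]; container = {'data': [7, 2, 3, 64]}
`print(outer)` → prints [7, 2, 3, 64]

Answer: [7, 2, 3, 64]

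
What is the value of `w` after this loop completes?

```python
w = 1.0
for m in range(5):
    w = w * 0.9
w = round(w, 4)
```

Exponential decay: 1.0 * 0.9^5
`w` takes the values: 1.0 → 0.9 → 0.81 → 0.729 → 0.6561 → 0.59049 → 0.5905

Answer: 0.5905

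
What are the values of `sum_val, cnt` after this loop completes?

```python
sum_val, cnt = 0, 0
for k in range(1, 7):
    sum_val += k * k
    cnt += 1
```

Sum of squares and count
`sum_val, cnt` takes the values: (0, 0) → (1, 0) → (1, 1) → (5, 1) → (5, 2) → (14, 2) → (14, 3) → (30, 3) → (30, 4) → (55, 4) → (55, 5) → (91, 5) → (91, 6)

Answer: 91, 6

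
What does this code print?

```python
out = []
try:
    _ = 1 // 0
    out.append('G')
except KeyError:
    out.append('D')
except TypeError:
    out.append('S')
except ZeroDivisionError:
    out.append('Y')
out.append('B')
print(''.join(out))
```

Execution trace: 'Y' (except ZeroDivisionError) → 'B' (after the try/except). Output: YB

Answer: YB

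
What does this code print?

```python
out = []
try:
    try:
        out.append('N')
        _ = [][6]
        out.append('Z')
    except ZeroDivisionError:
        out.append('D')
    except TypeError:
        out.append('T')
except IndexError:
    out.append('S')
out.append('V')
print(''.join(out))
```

Execution trace: 'N' (try body) → 'S' (outer except IndexError) → 'V' (after the try/except). Output: NSV

Answer: NSV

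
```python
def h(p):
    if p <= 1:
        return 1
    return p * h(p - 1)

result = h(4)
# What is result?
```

h(4) = 4 * 3 * 2 * 1 = 24

Answer: 24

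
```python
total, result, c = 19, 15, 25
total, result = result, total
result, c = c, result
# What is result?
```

Trace:
`total, result, c = 19, 15, 25` → total = 19; result = 15; c = 25
`total, result = result, total` → total = 15; result = 19
`result, c = c, result` → result = 25; c = 19
So result = 25

Answer: 25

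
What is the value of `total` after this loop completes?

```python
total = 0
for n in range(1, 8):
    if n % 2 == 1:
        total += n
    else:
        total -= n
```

Add odd, subtract even
`total` takes the values: 0 → 1 → -1 → 2 → -2 → 3 → -3 → 4

Answer: 4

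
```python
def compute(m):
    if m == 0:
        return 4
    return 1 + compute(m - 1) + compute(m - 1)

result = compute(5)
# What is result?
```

compute(m) = 1 + 2·compute(m-1), compute(0)=4. Closed form: (4+1)·2^5 - 1 = 159.

Answer: 159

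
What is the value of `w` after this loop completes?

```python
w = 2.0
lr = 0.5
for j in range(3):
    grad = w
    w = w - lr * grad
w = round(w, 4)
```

Gradient descent: w = 2.0 * (1 - 0.5)^3
`w` takes the values: 2.0 → 1.0 → 0.5 → 0.25

Answer: 0.25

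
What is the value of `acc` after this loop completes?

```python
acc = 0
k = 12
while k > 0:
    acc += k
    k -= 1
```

Sum 12 down to 1
`acc` takes the values: 0 → 12 → 23 → 33 → 42 → 50 → 57 → 63 → 68 → 72 → 75 → 77 → 78

Answer: 78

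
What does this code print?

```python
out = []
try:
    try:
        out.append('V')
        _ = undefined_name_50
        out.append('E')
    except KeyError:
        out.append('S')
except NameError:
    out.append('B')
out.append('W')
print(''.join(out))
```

Execution trace: 'V' (try body) → 'B' (outer except NameError) → 'W' (after the try/except). Output: VBW

Answer: VBW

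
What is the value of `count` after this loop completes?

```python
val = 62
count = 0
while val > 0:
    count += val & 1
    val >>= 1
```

Count set bits in 62 (binary: 0b111110)
`count` takes the values: 0 → 1 → 2 → 3 → 4 → 5

Answer: 5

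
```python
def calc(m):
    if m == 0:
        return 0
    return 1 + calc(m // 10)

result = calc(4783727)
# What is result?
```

Count of digits of 4783727: 7

Answer: 7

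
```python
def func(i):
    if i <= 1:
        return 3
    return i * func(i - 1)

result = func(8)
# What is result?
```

func(8) = 8 * 7 * 6 * 5 * 4 * 3 * 2 * 3 = 120960

Answer: 120960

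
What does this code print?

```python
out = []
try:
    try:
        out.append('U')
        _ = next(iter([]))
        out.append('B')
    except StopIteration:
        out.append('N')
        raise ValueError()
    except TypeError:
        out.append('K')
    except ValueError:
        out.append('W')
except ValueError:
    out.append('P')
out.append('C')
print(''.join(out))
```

Execution trace: 'U' (inner try body) → 'N' (inner except StopIteration) → 'P' (outer except ValueError) → 'C' (after the try/except). Output: UNPC

Answer: UNPC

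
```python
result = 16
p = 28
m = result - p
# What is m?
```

Trace:
`result = 16` → result = 16
`p = 28` → p = 28
`m = result - p` → m = -12
So m = -12

Answer: -12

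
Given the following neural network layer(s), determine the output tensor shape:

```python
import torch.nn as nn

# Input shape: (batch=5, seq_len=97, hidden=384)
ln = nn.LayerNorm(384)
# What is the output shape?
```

Input: (5, 97, 384) -> Output: (5, 97, 384)

Answer: (5, 97, 384)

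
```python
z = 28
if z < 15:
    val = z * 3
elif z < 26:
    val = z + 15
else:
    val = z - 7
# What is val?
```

Trace:
`z = 28` → z = 28
`if z < 15: ...` → z < 15 is False, z < 26 is False, take else branch → val = 21
So val = 21

Answer: 21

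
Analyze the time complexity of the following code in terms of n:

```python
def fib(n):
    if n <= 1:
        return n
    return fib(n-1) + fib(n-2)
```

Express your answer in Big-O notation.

This is Recursive Fibonacci (naive). Time complexity: O(2^n).

Answer: O(2^n)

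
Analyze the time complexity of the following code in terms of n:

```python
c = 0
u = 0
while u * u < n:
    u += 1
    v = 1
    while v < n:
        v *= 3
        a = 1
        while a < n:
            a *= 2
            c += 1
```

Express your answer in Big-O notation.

Each loop level contributes: √n × log n × log n. Multiplying the contributions gives O(√n log² n).

Answer: O(√n log² n)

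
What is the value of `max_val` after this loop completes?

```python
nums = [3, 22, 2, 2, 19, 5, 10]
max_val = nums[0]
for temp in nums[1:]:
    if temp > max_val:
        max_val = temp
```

Maximum of [3, 22, 2, 2, 19, 5, 10]
`max_val` takes the values: 3 → 22

Answer: 22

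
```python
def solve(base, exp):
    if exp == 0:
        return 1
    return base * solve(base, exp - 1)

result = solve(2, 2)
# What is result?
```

solve(2, 2) = 2 * 2 = 4

Answer: 4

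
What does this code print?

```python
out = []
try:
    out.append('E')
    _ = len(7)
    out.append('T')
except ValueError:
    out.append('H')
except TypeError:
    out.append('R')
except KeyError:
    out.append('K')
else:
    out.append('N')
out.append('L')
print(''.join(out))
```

Execution trace: 'E' (try body) → 'R' (except TypeError) → 'L' (after the try/except). Output: ERL

Answer: ERL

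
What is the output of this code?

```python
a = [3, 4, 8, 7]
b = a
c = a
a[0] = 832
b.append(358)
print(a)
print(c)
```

Key concept: multiple aliases.
Step by step:
`a = [3, 4, 8, 7]` → a = [3, 4, 8, 7]
`b = a` → b = [3, 4, 8, 7] (same object as a)
`c = a` → c = [3, 4, 8, 7] (same object as a, b)
`a[0] = 832` → a = [832, 4, 8, 7] (same object as b, c); b = [832, 4, 8, 7] (same object as a, c); c = [832, 4, 8, 7] (same object as a, b)
`b.append(358)` → a = [832, 4, 8, 7, 358] (same object as b, c); b = [832, 4, 8, 7, 358] (same object as a, c); c = [832, 4, 8, 7, 358] (same object as a, b)
`print(a)` → prints [832, 4, 8, 7, 358]
`print(c)` → prints [832, 4, 8, 7, 358]

Answer:
[832, 4, 8, 7, 358]
[832, 4, 8, 7, 358]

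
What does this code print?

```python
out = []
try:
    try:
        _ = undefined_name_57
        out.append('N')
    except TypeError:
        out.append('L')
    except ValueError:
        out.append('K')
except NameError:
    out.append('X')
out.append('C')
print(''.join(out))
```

Execution trace: 'X' (outer except NameError) → 'C' (after the try/except). Output: XC

Answer: XC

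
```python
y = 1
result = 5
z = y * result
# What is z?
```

Trace:
`y = 1` → y = 1
`result = 5` → result = 5
`z = y * result` → z = 5
So z = 5

Answer: 5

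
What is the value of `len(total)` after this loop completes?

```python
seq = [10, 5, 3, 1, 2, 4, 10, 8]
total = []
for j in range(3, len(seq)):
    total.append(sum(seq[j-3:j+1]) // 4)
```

Number of 4-element averages
`total` takes the values: [] → [4] → [4, 2] → [4, 2, 2] → [4, 2, 2, 4] → [4, 2, 2, 4, 6]
So `len(total)` = 5

Answer: 5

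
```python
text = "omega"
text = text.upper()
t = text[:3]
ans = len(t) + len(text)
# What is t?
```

Trace:
`text = "omega"` → text = 'omega'
`text = text.upper()` → text = 'OMEGA'
`t = text[:3]` → t = 'OME'
`ans = len(t) + len(text)` → ans = 8
So t = 'OME'

Answer: 'OME'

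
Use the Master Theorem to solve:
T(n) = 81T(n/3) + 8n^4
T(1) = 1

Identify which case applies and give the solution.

a=81, b=3, f(n)=8n^4. log_3(81) = 4. Since c=4 = 4, Case 2 applies: T(n) = Θ(n^log_b(a) · log n) = O(n^4 log n).

Answer: O(n^4 log n) - Case 2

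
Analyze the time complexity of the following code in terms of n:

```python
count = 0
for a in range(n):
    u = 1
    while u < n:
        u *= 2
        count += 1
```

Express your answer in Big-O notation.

Each loop level contributes: n × log n. Multiplying the contributions gives O(n log n).

Answer: O(n log n)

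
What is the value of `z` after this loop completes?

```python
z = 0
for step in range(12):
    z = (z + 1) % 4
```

Increment mod 4, 12 times = 0
`z` takes the values: 0 → 1 → 2 → 3 → 0 → 1 → 2 → 3 → 0 → 1 → 2 → 3 → 0

Answer: 0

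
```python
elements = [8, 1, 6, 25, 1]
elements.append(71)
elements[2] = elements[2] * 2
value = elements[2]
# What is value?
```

Trace:
`elements = [8, 1, 6, 25, 1]` → elements = [8, 1, 6, 25, 1]
`elements.append(71)` → elements = [8, 1, 6, 25, 1, 71]
`elements[2] = elements[2] * 2` → elements = [8, 1, 12, 25, 1, 71]
`value = elements[2]` → value = 12
So value = 12

Answer: 12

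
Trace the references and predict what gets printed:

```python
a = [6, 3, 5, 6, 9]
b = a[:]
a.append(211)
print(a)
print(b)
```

Key concept: slice [:] creates copy.
Step by step:
`a = [6, 3, 5, 6, 9]` → a = [6, 3, 5, 6, 9]
`b = a[:]` → b = [6, 3, 5, 6, 9]
`a.append(211)` → a = [6, 3, 5, 6, 9, 211]
`print(a)` → prints [6, 3, 5, 6, 9, 211]
`print(b)` → prints [6, 3, 5, 6, 9]

Answer:
[6, 3, 5, 6, 9, 211]
[6, 3, 5, 6, 9]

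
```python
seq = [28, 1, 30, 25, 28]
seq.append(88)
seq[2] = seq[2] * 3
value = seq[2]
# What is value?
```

Trace:
`seq = [28, 1, 30, 25, 28]` → seq = [28, 1, 30, 25, 28]
`seq.append(88)` → seq = [28, 1, 30, 25, 28, 88]
`seq[2] = seq[2] * 3` → seq = [28, 1, 90, 25, 28, 88]
`value = seq[2]` → value = 90
So value = 90

Answer: 90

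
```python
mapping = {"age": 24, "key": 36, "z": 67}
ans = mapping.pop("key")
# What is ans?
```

Trace:
`mapping = {"age": 24, "key": 36, "z": 67}` → mapping = {'age': 24, 'key': 36, 'z': 67}
`ans = mapping.pop("key")` → mapping = {'age': 24, 'z': 67}; ans = 36
So ans = 36

Answer: 36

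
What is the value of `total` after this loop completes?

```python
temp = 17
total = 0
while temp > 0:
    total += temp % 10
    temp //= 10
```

Sum digits of 17
`total` takes the values: 0 → 7 → 8

Answer: 8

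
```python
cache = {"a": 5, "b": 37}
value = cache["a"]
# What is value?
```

Trace:
`cache = {"a": 5, "b": 37}` → cache = {'a': 5, 'b': 37}
`value = cache["a"]` → value = 5
So value = 5

Answer: 5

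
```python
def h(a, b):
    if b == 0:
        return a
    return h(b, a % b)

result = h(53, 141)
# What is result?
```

h(53, 141) -> h(141, 53) -> h(53, 35) -> h(35, 18) -> h(18, 17) -> h(17, 1) -> h(1, 0) -> 1

Answer: 1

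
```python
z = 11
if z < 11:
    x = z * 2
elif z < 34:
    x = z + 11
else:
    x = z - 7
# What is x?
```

Trace:
`z = 11` → z = 11
`if z < 11: ...` → z < 11 is False, z < 34 is True → x = 22
So x = 22

Answer: 22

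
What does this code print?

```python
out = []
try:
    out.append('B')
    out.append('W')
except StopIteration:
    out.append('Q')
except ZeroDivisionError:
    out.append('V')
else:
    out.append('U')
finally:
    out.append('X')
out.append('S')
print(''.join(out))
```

Execution trace: 'B' (try body) → 'W' (try body, no exception) → 'U' (else) → 'X' (finally) → 'S' (after the try/except). Output: BWUXS

Answer: BWUXS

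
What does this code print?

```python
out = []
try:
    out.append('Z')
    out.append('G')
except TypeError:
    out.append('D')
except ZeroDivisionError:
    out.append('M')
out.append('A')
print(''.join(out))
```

Execution trace: 'Z' (try body) → 'G' (try body, no exception) → 'A' (after the try/except). Output: ZGA

Answer: ZGA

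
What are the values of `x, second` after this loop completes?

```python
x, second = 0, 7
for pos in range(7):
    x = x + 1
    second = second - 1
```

x goes 0→7, second goes 7→0
`x, second` takes the values: (0, 7) → (1, 7) → (1, 6) → (2, 6) → (2, 5) → (3, 5) → (3, 4) → (4, 4) → (4, 3) → (5, 3) → (5, 2) → (6, 2) → (6, 1) → (7, 1) → (7, 0)

Answer: 7, 0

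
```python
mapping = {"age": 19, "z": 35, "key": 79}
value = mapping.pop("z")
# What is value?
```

Trace:
`mapping = {"age": 19, "z": 35, "key": 79}` → mapping = {'age': 19, 'z': 35, 'key': 79}
`value = mapping.pop("z")` → mapping = {'age': 19, 'key': 79}; value = 35
So value = 35

Answer: 35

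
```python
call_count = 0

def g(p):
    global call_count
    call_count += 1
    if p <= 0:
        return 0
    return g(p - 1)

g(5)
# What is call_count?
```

Linear recursion stepping by 1: 6 calls from p=5 down to ≤0.

Answer: 6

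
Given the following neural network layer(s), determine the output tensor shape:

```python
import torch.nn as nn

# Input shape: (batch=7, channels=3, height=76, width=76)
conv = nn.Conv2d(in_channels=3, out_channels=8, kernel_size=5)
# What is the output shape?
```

Input: (7, 3, 76, 76) -> Output: (7, 8, 72, 72)

Answer: (7, 8, 72, 72)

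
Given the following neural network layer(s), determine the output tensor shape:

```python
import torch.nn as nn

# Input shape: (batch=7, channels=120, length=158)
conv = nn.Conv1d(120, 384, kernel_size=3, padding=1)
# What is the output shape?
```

Input: (7, 120, 158) -> Output: (7, 384, 158)

Answer: (7, 384, 158)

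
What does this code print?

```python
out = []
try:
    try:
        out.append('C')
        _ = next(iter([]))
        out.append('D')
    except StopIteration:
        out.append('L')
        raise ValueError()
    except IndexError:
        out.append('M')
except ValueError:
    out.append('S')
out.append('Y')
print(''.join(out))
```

Execution trace: 'C' (try body) → 'L' (except StopIteration) → 'S' (outer except ValueError) → 'Y' (after the try/except). Output: CLSY

Answer: CLSY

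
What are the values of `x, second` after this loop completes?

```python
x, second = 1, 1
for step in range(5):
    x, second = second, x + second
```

Fibonacci: after 5 iterations
`x, second` takes the values: (1, 1) → (1, 2) → (2, 3) → (3, 5) → (5, 8) → (8, 13)

Answer: 8, 13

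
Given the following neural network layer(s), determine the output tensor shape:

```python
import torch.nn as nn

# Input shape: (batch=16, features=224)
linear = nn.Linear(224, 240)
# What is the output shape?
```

Input: (16, 224) -> Output: (16, 240)

Answer: (16, 240)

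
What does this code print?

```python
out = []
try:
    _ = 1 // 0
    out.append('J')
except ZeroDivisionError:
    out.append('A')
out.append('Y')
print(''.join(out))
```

Execution trace: 'A' (except ZeroDivisionError) → 'Y' (after the try/except). Output: AY

Answer: AY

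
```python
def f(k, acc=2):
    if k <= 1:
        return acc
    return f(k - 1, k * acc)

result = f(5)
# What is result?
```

Accumulator trace (n, acc): (5, 2) -> (4, 10) -> (3, 40) -> (2, 120) -> (1, 240) -> return 240

Answer: 240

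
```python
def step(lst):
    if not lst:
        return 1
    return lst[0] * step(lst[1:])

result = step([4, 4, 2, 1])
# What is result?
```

Product over [4, 4, 2, 1] = 4 * 4 * 2 * 1 = 32

Answer: 32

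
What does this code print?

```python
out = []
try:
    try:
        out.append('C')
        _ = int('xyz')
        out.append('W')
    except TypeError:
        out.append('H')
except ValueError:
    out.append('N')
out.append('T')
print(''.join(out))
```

Execution trace: 'C' (try body) → 'N' (outer except ValueError) → 'T' (after the try/except). Output: CNT

Answer: CNT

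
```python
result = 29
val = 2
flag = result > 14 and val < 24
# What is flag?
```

Trace:
`result = 29` → result = 29
`val = 2` → val = 2
`flag = result > 14 and val < 24` → flag = True
So flag = True

Answer: True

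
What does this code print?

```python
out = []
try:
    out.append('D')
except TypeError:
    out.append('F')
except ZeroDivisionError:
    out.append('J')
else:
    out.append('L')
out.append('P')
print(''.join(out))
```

Execution trace: 'D' (try body, no exception) → 'L' (else) → 'P' (after the try/except). Output: DLP

Answer: DLP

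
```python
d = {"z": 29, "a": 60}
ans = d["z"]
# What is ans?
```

Trace:
`d = {"z": 29, "a": 60}` → d = {'z': 29, 'a': 60}
`ans = d["z"]` → ans = 29
So ans = 29

Answer: 29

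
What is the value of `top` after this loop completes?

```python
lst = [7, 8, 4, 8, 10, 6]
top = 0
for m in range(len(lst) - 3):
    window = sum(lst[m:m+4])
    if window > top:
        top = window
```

Max sum of 4-element window in [7, 8, 4, 8, 10, 6]
`top` takes the values: 0 → 27 → 30

Answer: 30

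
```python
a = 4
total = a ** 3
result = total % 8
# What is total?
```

Trace:
`a = 4` → a = 4
`total = a ** 3` → total = 64
`result = total % 8` → result = 0
So total = 64

Answer: 64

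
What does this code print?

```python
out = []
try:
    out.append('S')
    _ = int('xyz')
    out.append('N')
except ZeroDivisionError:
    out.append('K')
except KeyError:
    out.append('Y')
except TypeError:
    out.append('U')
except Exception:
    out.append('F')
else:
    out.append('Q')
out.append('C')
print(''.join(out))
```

Execution trace: 'S' (try body) → 'F' (except Exception) → 'C' (after the try/except). Output: SFC

Answer: SFC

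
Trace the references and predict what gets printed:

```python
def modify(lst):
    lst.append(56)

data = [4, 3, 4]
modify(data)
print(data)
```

Key concept: function modifies passed list.
Step by step:
`data = [4, 3, 4]` → data = [4, 3, 4]
`modify(data)` → data = [4, 3, 4, 56]
`print(data)` → prints [4, 3, 4, 56]

Answer: [4, 3, 4, 56]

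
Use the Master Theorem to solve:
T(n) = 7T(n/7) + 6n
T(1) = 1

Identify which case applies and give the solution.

a=7, b=7, f(n)=6n. log_7(7) = 1. Since c=1 = 1, Case 2 applies: T(n) = Θ(n^log_b(a) · log n) = O(n log n).

Answer: O(n log n) - Case 2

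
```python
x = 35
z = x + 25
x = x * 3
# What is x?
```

Trace:
`x = 35` → x = 35
`z = x + 25` → z = 60
`x = x * 3` → x = 105
So x = 105

Answer: 105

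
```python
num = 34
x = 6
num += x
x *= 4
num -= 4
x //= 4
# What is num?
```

Trace:
`num = 34` → num = 34
`x = 6` → x = 6
`num += x` → num = 40
`x *= 4` → x = 24
`num -= 4` → num = 36
`x //= 4` → x = 6
So num = 36

Answer: 36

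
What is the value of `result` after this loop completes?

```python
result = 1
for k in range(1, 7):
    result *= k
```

6! = 720
`result` takes the values: 1 → 2 → 6 → 24 → 120 → 720

Answer: 720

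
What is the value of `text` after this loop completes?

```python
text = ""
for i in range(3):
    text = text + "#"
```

Repeat '#' 3 times
`text` takes the values: "" → "#" → "##" → "###"

Answer: "###"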